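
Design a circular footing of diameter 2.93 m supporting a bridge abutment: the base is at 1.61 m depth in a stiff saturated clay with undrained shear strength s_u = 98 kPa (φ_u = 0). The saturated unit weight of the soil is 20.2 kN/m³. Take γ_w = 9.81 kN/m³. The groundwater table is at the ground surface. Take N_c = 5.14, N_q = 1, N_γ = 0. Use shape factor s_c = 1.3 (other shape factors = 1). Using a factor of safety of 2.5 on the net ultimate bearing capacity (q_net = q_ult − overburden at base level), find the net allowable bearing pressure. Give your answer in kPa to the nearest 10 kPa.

q_all(net) ≈ 260 kPa

With the water table at the surface the whole profile is submerged: γ' = 20.2 − 9.81 = 10.39 kN/m³, so q = γ'·D_f = 16.728 kPa.
q_ult = c·N_c·s_c + q·N_q
     = 98 × 5.14 × 1.3 + 16.728 × 1
     = 654.84 + 16.728 = 671.56 kPa.
q_net = 671.56 − 16.728 = 654.84 kPa.
q_all(net) = 654.84 / 2.5 = 261.93 kPa.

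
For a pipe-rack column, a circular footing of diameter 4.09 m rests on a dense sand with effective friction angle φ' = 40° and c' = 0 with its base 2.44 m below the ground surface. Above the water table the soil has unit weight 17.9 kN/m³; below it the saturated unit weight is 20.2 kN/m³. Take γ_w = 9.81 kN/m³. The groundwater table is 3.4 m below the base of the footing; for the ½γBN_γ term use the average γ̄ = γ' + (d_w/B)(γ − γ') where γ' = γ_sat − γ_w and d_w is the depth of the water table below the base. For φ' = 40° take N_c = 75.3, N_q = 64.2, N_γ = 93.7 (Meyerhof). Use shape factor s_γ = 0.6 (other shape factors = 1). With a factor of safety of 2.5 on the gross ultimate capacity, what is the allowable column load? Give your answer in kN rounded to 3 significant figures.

Overburden at base level: q = 17.9 × 2.44 = 43.676 kPa.
The water table is 3.4 m below the base (< B = 4.09 m), so the ½γBN_γ term uses γ̄ = γ' + (d_w/B)(γ − γ') = 10.39 + (3.4/4.09)(17.9 − 10.39) = 16.633 kN/m³.
Surcharge term q·N_q = 43.676 × 64.2 = 2804 kPa; self-weight term 0.5·γ·B·N_γ·s_γ = 0.5 × 16.633 × 4.09 × 93.7 × 0.6 = 1912.3 kPa.
q_ult = 2804 + 1912.3 = 4716.3 kPa.
Gross allowable pressure q_all = 4716.3 / 2.5 = 1886.5 kPa.
Footing area = 13.1382 m², so allowable column load = 1886.5 × 13.1382 = 24785 kN.

P_all ≈ 24800 kN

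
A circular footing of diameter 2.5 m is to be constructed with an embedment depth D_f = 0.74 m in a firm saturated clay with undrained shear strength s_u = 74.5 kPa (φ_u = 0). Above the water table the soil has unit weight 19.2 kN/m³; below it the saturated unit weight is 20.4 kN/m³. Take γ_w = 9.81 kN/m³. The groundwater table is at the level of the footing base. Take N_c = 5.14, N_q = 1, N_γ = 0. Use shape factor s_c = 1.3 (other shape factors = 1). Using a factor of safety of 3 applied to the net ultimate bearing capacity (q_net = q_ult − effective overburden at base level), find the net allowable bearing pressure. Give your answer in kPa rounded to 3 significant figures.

q_all(net) ≈ 166 kPa

Overburden at base level: q = 19.2 × 0.74 = 14.208 kPa.
Cohesion term c·N_c·s_c = 74.5 × 5.14 × 1.3 = 497.81 kPa; surcharge term q·N_q = 14.208 × 1 = 14.208 kPa.
q_ult = 497.81 + 14.208 = 512.02 kPa.
Net ultimate: q_net = 512.02 − 14.208 = 497.81 kPa.
q_all(net) = 497.81 / 3 = 165.94 kPa.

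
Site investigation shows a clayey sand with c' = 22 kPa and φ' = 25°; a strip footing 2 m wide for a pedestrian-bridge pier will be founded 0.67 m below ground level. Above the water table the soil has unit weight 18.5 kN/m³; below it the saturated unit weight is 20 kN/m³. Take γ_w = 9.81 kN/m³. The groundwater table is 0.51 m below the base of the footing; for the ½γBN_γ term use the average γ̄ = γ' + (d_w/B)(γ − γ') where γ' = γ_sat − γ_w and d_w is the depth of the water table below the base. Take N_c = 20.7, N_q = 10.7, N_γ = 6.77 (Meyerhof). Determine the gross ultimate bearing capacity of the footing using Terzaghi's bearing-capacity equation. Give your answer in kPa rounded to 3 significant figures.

q_ult ≈ 671 kPa

Effective surcharge at the founding depth q = γ·D_f = 18.5 × 0.67 = 12.395 kPa.
With d_w = 0.51 m < B, γ̄ = 10.19 + (0.51/2) × (18.5 − 10.19) = 12.309 kN/m³.
q_ult = c·N_c + q·N_q + 0.5·γ·B·N_γ
     = 22 × 20.7 + 12.395 × 10.7 + 0.5 × 12.309 × 2 × 6.77
     = 455.4 + 132.63 + 83.332 = 671.36 kPa.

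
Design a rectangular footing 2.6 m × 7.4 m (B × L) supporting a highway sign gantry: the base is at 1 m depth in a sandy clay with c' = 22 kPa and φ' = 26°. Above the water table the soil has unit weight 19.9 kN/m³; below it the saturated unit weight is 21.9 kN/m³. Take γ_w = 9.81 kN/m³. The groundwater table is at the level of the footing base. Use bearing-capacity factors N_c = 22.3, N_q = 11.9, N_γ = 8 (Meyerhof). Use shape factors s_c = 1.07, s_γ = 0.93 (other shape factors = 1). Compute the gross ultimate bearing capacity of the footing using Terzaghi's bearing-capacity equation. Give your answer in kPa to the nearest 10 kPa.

Effective surcharge at the founding depth q = γ·D_f = 19.9 × 1 = 19.9 kPa.
The water table coincides with the base, so in the self-weight term γ → γ' = 12.09 kN/m³.
q_ult = c·N_c·s_c + q·N_q + 0.5·γ·B·N_γ·s_γ
     = 22 × 22.3 × 1.07 + 19.9 × 11.9 + 0.5 × 12.09 × 2.6 × 8 × 0.93
     = 524.94 + 236.81 + 116.93 = 878.69 kPa.

q_ult ≈ 880 kPa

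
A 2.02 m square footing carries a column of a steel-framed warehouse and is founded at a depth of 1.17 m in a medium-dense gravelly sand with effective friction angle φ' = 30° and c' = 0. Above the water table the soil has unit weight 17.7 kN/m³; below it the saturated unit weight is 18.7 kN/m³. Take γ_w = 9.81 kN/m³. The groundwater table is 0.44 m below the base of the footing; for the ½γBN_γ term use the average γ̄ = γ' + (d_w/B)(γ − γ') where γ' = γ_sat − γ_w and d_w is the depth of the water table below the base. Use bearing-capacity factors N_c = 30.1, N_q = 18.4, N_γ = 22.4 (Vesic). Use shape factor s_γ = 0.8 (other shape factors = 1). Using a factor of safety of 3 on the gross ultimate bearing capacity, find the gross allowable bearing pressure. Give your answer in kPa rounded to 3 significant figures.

q_all ≈ 192 kPa

Effective surcharge at the founding depth q = γ·D_f = 17.7 × 1.17 = 20.709 kPa.
With d_w = 0.44 m < B, γ̄ = 8.89 + (0.44/2.02) × (17.7 − 8.89) = 10.809 kN/m³.
q_ult = q·N_q + 0.5·γ·B·N_γ·s_γ
     = 20.709 × 18.4 + 0.5 × 10.809 × 2.02 × 22.4 × 0.8
     = 381.05 + 195.63 = 576.68 kPa.
q_all = 576.68 / 3 = 192.23 kPa.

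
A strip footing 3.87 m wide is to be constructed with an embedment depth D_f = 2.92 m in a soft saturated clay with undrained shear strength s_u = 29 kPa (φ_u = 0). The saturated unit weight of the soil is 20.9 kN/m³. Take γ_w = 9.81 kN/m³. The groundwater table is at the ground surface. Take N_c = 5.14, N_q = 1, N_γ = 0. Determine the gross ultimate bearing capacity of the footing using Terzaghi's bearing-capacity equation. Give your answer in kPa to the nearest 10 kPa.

Water table at ground surface, so effective unit weight γ' = 20.9 − 9.81 = 11.09 kN/m³ is used throughout; overburden q = 11.09 × 2.92 = 32.383 kPa.
Cohesion term c·N_c = 29 × 5.14 = 149.06 kPa; surcharge term q·N_q = 32.383 × 1 = 32.383 kPa.
q_ult = 149.06 + 32.383 = 181.44 kPa.

q_ult ≈ 180 kPa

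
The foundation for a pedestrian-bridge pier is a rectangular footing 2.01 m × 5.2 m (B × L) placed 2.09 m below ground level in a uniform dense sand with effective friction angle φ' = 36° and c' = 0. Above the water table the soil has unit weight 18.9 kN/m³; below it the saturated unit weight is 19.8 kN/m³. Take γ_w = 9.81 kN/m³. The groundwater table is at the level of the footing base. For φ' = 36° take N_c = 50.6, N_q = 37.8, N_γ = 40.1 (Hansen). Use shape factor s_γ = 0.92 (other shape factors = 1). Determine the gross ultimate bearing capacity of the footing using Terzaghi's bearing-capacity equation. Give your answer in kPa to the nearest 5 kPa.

q_ult ≈ 1865 kPa

Overburden at base level: q = 18.9 × 2.09 = 39.501 kPa.
Below the base the soil is submerged, so the ½γBN_γ term uses γ' = 19.8 − 9.81 = 9.99 kN/m³.
Surcharge term q·N_q = 39.501 × 37.8 = 1493.1 kPa; self-weight term 0.5·γ·B·N_γ·s_γ = 0.5 × 9.99 × 2.01 × 40.1 × 0.92 = 370.39 kPa.
q_ult = 1493.1 + 370.39 = 1863.5 kPa.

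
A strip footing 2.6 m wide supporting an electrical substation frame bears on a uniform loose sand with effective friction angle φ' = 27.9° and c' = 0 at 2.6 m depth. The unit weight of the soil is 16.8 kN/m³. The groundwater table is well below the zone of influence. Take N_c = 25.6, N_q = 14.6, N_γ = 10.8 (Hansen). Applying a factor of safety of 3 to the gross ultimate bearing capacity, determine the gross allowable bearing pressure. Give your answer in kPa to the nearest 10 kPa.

Overburden at base level: q = 16.8 × 2.6 = 43.68 kPa.
Surcharge term q·N_q = 43.68 × 14.6 = 637.73 kPa; self-weight term 0.5·γ·B·N_γ = 0.5 × 16.8 × 2.6 × 10.8 = 235.87 kPa.
q_ult = 637.73 + 235.87 = 873.6 kPa.
q_all = q_ult / FS = 873.6 / 3 = 291.2 kPa.

q_all ≈ 290 kPa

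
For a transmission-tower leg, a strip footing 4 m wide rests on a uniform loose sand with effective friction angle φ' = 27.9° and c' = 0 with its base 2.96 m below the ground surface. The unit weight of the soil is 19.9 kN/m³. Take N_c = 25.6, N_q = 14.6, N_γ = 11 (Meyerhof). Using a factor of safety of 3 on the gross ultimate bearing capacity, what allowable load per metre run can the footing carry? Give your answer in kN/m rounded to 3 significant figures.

≈ 1730 kN/m

Effective surcharge at the founding depth q = γ·D_f = 19.9 × 2.96 = 58.904 kPa.
q_ult = q·N_q + 0.5·γ·B·N_γ
     = 58.904 × 14.6 + 0.5 × 19.9 × 4 × 11
     = 860 + 437.8 = 1297.8 kPa.
Gross allowable pressure q_all = 1297.8 / 3 = 432.6 kPa.
Allowable wall load = q_all × B = 432.6 × 4 = 1730.4 kN per metre run.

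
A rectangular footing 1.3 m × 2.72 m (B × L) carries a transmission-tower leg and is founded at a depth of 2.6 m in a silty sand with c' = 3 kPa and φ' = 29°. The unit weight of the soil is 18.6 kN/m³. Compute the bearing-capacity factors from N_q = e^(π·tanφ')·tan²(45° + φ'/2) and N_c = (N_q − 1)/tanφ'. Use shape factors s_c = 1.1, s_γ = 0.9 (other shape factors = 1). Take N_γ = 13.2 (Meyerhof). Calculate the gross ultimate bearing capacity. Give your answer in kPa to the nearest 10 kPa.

q_ult ≈ 1030 kPa

tan29° = 0.5543, so N_q = e^(π×0.5543)·tan²(59.5°) = 5.705 × 2.882 = 16.44.
N_c = (16.44 − 1)/tan29° = 27.86.
Effective surcharge at the founding depth q = γ·D_f = 18.6 × 2.6 = 48.36 kPa.
q_ult = c·N_c·s_c + q·N_q + 0.5·γ·B·N_γ·s_γ
     = 3 × 27.86 × 1.1 + 48.36 × 16.443 + 0.5 × 18.6 × 1.3 × 13.2 × 0.9
     = 91.94 + 795.2 + 143.63 = 1030.8 kPa.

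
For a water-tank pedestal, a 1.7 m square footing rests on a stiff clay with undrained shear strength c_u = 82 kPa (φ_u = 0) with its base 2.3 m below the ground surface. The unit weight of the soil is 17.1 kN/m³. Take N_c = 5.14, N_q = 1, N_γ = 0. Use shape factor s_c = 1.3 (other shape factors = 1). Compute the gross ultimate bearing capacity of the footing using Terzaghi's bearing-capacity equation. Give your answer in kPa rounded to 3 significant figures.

q_ult ≈ 587 kPa

Overburden at base level: q = 17.1 × 2.3 = 39.33 kPa.
Cohesion term c·N_c·s_c = 82 × 5.14 × 1.3 = 547.92 kPa; surcharge term q·N_q = 39.33 × 1 = 39.33 kPa.
q_ult = 547.92 + 39.33 = 587.25 kPa.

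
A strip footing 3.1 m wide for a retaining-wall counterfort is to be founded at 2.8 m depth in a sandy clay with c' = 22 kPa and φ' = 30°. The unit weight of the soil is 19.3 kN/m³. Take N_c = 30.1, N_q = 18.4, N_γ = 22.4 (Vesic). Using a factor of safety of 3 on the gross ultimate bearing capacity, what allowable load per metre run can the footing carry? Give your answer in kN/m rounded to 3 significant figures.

≈ 2400 kN/m

Overburden at base level: q = 19.3 × 2.8 = 54.04 kPa.
Cohesion term c·N_c = 22 × 30.1 = 662.2 kPa; surcharge term q·N_q = 54.04 × 18.4 = 994.34 kPa; self-weight term 0.5·γ·B·N_γ = 0.5 × 19.3 × 3.1 × 22.4 = 670.1 kPa.
q_ult = 662.2 + 994.34 + 670.1 = 2326.6 kPa.
Gross allowable pressure q_all = 2326.6 / 3 = 775.54 kPa.
Allowable wall load = q_all × B = 775.54 × 3.1 = 2404.2 kN per metre run.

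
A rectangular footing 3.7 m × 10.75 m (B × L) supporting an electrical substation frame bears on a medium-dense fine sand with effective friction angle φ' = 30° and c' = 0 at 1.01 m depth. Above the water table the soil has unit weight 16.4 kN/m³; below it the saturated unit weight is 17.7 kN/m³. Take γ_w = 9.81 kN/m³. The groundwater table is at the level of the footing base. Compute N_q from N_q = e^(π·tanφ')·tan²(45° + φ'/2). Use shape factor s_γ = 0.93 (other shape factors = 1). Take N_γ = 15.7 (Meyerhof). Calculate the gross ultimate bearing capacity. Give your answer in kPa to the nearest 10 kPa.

q_ult ≈ 520 kPa

tan30° = 0.5774, so N_q = e^(π×0.5774)·tan²(60°) = 6.134 × 3.0 = 18.4.
Overburden at base level: q = 16.4 × 1.01 = 16.564 kPa.
Below the base the soil is submerged, so the ½γBN_γ term uses γ' = 17.7 − 9.81 = 7.89 kN/m³.
Surcharge term q·N_q = 16.564 × 18.401 = 304.8 kPa; self-weight term 0.5·γ·B·N_γ·s_γ = 0.5 × 7.89 × 3.7 × 15.7 × 0.93 = 213.12 kPa.
q_ult = 304.8 + 213.12 = 517.92 kPa.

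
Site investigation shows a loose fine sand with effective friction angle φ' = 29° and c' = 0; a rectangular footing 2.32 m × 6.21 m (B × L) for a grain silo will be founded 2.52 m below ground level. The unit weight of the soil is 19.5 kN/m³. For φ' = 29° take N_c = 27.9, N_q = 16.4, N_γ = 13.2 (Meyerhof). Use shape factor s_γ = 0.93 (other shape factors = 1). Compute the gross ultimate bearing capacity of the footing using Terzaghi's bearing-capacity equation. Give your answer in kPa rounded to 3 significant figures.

Overburden at base level: q = 19.5 × 2.52 = 49.14 kPa.
Surcharge term q·N_q = 49.14 × 16.4 = 805.9 kPa; self-weight term 0.5·γ·B·N_γ·s_γ = 0.5 × 19.5 × 2.32 × 13.2 × 0.93 = 277.68 kPa.
q_ult = 805.9 + 277.68 = 1083.6 kPa.

q_ult ≈ 1080 kPa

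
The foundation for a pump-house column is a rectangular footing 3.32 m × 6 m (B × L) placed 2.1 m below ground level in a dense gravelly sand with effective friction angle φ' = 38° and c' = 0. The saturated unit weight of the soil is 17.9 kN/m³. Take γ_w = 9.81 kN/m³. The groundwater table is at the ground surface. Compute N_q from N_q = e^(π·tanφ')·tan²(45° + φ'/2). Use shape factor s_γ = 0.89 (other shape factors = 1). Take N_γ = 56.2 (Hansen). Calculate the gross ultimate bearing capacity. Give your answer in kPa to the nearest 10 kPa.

q_ult ≈ 1500 kPa

tan38° = 0.7813, so N_q = e^(π×0.7813)·tan²(64°) = 11.64 × 4.204 = 48.93.
Water table at ground surface, so effective unit weight γ' = 17.9 − 9.81 = 8.09 kN/m³ is used throughout; overburden q = 8.09 × 2.1 = 16.989 kPa; the same γ' applies in the ½γBN_γ term.
Surcharge term q·N_q = 16.989 × 48.933 = 831.33 kPa; self-weight term 0.5·γ·B·N_γ·s_γ = 0.5 × 8.09 × 3.32 × 56.2 × 0.89 = 671.71 kPa.
q_ult = 831.33 + 671.71 = 1503 kPa.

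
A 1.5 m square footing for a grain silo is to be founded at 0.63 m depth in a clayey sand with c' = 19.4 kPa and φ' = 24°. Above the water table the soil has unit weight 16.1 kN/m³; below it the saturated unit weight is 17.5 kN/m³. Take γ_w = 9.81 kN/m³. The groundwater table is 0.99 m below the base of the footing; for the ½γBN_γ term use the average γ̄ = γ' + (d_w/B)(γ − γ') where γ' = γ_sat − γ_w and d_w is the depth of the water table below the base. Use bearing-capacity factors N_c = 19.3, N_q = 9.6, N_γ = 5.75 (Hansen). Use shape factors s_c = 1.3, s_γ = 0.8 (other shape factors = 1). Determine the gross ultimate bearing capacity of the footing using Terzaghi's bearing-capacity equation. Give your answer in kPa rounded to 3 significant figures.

q_ult ≈ 630 kPa

q = γ·D_f = 16.1 × 0.63 = 10.143 kPa.
γ' = 7.69 kN/m³; averaging over the depth B below the base, γ̄ = γ' + (d_w/B)(γ − γ') = 13.241 kN/m³.
c·N_c·s_c = 19.4 × 19.3 × 1.3 = 486.75 kPa
q·N_q = 10.143 × 9.6 = 97.373 kPa
0.5·γ·B·N_γ·s_γ = 0.5 × 13.241 × 1.5 × 5.75 × 0.8 = 45.68 kPa
q_ult = 486.75 + 97.373 + 45.68 = 629.8 kPa.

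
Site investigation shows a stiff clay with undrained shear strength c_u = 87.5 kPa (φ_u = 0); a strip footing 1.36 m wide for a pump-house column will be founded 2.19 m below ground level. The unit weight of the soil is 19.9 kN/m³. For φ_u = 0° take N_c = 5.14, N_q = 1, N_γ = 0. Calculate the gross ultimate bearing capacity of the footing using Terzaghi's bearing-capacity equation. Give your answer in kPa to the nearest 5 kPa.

q = γ·D_f = 19.9 × 2.19 = 43.581 kPa.
c·N_c = 87.5 × 5.14 = 449.75 kPa
q·N_q = 43.581 × 1 = 43.581 kPa
q_ult = 449.75 + 43.581 = 493.33 kPa.

q_ult ≈ 495 kPa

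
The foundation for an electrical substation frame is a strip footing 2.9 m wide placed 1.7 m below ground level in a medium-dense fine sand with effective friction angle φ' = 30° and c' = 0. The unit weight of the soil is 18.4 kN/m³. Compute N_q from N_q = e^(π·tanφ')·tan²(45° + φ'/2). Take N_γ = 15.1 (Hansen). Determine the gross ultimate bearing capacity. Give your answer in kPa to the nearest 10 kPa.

tan30° = 0.5774, so N_q = e^(π×0.5774)·tan²(60°) = 6.134 × 3.0 = 18.4.
q = γ·D_f = 18.4 × 1.7 = 31.28 kPa.
q·N_q = 31.28 × 18.401 = 575.59 kPa
0.5·γ·B·N_γ = 0.5 × 18.4 × 2.9 × 15.1 = 402.87 kPa
q_ult = 575.59 + 402.87 = 978.46 kPa.

q_ult ≈ 980 kPa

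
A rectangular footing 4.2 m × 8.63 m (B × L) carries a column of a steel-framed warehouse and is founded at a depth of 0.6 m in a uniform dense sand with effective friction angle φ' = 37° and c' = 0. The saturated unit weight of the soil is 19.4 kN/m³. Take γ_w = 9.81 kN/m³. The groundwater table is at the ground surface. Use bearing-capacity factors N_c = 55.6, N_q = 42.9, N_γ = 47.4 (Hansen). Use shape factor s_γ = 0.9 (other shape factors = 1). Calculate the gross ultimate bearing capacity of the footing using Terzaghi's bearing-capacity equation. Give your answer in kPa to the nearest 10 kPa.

q_ult ≈ 1110 kPa

γ' = 19.4 − 9.81 = 9.59 kN/m³ (submerged throughout). q = 9.59 × 0.6 = 5.754 kPa; the same γ' applies in the ½γBN_γ term.
q·N_q = 5.754 × 42.9 = 246.85 kPa
0.5·γ·B·N_γ·s_γ = 0.5 × 9.59 × 4.2 × 47.4 × 0.9 = 859.13 kPa
q_ult = 246.85 + 859.13 = 1106 kPa.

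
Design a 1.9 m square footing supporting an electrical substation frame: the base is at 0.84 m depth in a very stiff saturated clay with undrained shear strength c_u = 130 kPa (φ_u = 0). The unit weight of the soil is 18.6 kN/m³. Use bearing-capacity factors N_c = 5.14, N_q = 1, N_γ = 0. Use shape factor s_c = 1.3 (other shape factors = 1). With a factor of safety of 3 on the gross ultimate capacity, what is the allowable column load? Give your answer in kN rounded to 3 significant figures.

P_all ≈ 1060 kN

Overburden at base level: q = 18.6 × 0.84 = 15.624 kPa.
Cohesion term c·N_c·s_c = 130 × 5.14 × 1.3 = 868.66 kPa; surcharge term q·N_q = 15.624 × 1 = 15.624 kPa.
q_ult = 868.66 + 15.624 = 884.28 kPa.
Gross allowable pressure q_all = 884.28 / 3 = 294.76 kPa.
Footing area = 3.61 m², so allowable column load = 294.76 × 3.61 = 1064.1 kN.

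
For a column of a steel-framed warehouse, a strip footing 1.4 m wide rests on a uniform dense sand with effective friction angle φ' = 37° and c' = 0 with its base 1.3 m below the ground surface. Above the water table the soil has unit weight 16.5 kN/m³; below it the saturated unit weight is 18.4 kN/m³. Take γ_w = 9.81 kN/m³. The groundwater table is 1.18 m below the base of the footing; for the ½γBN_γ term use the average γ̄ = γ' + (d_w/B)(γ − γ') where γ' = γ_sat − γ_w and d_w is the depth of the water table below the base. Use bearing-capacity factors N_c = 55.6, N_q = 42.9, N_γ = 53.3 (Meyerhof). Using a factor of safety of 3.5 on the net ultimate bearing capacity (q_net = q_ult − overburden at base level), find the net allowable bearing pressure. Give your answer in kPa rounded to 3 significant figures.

q_all(net) ≈ 419 kPa

Effective surcharge at the founding depth q = γ·D_f = 16.5 × 1.3 = 21.45 kPa.
With d_w = 1.18 m < B, γ̄ = 8.59 + (1.18/1.4) × (16.5 − 8.59) = 15.257 kN/m³.
q_ult = q·N_q + 0.5·γ·B·N_γ
     = 21.45 × 42.9 + 0.5 × 15.257 × 1.4 × 53.3
     = 920.2 + 569.24 = 1489.4 kPa.
q_net = 1489.4 − 21.45 = 1468 kPa.
q_all(net) = 1468 / 3.5 = 419.43 kPa.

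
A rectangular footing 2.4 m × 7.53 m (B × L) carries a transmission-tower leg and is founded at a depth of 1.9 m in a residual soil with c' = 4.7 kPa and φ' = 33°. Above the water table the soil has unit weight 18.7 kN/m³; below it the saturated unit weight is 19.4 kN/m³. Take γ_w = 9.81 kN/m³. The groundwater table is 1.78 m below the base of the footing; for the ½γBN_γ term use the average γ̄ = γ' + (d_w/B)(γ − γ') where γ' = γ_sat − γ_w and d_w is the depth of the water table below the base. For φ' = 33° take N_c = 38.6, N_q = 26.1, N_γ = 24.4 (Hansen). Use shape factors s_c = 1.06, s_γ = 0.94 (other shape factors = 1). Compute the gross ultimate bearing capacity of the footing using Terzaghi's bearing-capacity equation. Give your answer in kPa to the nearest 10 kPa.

Overburden at base level: q = 18.7 × 1.9 = 35.53 kPa.
The water table is 1.78 m below the base (< B = 2.4 m), so the ½γBN_γ term uses γ̄ = γ' + (d_w/B)(γ − γ') = 9.59 + (1.78/2.4)(18.7 − 9.59) = 16.347 kN/m³.
Cohesion term c·N_c·s_c = 4.7 × 38.6 × 1.06 = 192.31 kPa; surcharge term q·N_q = 35.53 × 26.1 = 927.33 kPa; self-weight term 0.5·γ·B·N_γ·s_γ = 0.5 × 16.347 × 2.4 × 24.4 × 0.94 = 449.91 kPa.
q_ult = 192.31 + 927.33 + 449.91 = 1569.5 kPa.

q_ult ≈ 1570 kPa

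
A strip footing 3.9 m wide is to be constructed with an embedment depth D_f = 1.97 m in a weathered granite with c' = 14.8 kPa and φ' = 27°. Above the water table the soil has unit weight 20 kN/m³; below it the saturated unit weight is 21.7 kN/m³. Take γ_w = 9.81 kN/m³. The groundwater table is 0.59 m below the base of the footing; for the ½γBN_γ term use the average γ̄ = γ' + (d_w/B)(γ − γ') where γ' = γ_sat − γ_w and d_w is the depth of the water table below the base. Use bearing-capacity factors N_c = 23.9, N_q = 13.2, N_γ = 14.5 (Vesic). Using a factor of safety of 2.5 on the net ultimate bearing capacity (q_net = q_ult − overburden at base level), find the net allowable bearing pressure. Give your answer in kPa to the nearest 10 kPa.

q_all(net) ≈ 480 kPa

Effective surcharge at the founding depth q = γ·D_f = 20 × 1.97 = 39.4 kPa.
With d_w = 0.59 m < B, γ̄ = 11.89 + (0.59/3.9) × (20 − 11.89) = 13.117 kN/m³.
q_ult = c·N_c + q·N_q + 0.5·γ·B·N_γ
     = 14.8 × 23.9 + 39.4 × 13.2 + 0.5 × 13.117 × 3.9 × 14.5
     = 353.72 + 520.08 + 370.88 = 1244.7 kPa.
q_net = 1244.7 − 39.4 = 1205.3 kPa.
q_all(net) = 1205.3 / 2.5 = 482.11 kPa.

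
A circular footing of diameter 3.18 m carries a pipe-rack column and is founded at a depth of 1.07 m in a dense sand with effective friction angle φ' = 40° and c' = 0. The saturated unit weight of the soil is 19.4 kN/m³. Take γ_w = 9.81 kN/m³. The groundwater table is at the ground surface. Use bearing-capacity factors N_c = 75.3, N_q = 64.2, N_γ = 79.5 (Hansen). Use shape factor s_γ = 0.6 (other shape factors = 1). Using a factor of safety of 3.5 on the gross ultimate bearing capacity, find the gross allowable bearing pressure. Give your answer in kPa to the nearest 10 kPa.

Water table at ground surface, so effective unit weight γ' = 19.4 − 9.81 = 9.59 kN/m³ is used throughout; overburden q = 9.59 × 1.07 = 10.261 kPa; the same γ' applies in the ½γBN_γ term.
Surcharge term q·N_q = 10.261 × 64.2 = 658.78 kPa; self-weight term 0.5·γ·B·N_γ·s_γ = 0.5 × 9.59 × 3.18 × 79.5 × 0.6 = 727.33 kPa.
q_ult = 658.78 + 727.33 = 1386.1 kPa.
q_all = 1386.1 / 3.5 = 396.03 kPa.

q_all ≈ 400 kPa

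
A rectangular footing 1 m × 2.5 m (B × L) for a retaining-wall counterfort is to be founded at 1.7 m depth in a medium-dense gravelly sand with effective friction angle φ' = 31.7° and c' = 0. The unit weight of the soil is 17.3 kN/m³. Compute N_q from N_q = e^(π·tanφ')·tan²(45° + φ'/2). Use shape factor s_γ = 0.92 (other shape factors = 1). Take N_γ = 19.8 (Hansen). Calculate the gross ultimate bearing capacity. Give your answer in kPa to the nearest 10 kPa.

q_ult ≈ 820 kPa

tan31.7° = 0.6176, so N_q = e^(π×0.6176)·tan²(60.85°) = 6.961 × 3.215 = 22.38.
Effective surcharge at the founding depth q = γ·D_f = 17.3 × 1.7 = 29.41 kPa.
q_ult = q·N_q + 0.5·γ·B·N_γ·s_γ
     = 29.41 × 22.377 + 0.5 × 17.3 × 1 × 19.8 × 0.92
     = 658.1 + 157.57 = 815.67 kPa.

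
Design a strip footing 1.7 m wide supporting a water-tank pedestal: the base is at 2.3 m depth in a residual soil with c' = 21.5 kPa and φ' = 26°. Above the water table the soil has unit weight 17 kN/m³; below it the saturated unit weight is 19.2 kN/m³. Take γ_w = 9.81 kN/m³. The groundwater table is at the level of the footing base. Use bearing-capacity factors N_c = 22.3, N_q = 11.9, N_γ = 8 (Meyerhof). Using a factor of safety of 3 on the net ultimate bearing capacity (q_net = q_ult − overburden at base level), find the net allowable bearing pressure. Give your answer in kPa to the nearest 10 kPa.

q = γ·D_f = 17 × 2.3 = 39.1 kPa.
For the ½γBN_γ term take γ' = 19.2 − 9.81 = 9.39 kN/m³ (soil below base is submerged).
c·N_c = 21.5 × 22.3 = 479.45 kPa
q·N_q = 39.1 × 11.9 = 465.29 kPa
0.5·γ·B·N_γ = 0.5 × 9.39 × 1.7 × 8 = 63.852 kPa
q_ult = 479.45 + 465.29 + 63.852 = 1008.6 kPa.
q_net = 1008.6 − 39.1 = 969.49 kPa.
q_all(net) = 969.49 / 3 = 323.16 kPa.

q_all(net) ≈ 320 kPa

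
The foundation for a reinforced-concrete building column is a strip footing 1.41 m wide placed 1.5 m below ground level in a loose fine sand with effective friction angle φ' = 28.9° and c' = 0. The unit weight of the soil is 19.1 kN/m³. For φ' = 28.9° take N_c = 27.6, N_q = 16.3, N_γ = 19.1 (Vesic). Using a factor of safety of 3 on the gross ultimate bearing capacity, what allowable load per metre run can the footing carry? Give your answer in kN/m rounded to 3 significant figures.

q = γ·D_f = 19.1 × 1.5 = 28.65 kPa.
q·N_q = 28.65 × 16.3 = 467 kPa
0.5·γ·B·N_γ = 0.5 × 19.1 × 1.41 × 19.1 = 257.19 kPa
q_ult = 467 + 257.19 = 724.19 kPa.
Gross allowable pressure q_all = 724.19 / 3 = 241.4 kPa.
Allowable wall load = q_all × B = 241.4 × 1.41 = 340.37 kN per metre run.

≈ 340 kN/m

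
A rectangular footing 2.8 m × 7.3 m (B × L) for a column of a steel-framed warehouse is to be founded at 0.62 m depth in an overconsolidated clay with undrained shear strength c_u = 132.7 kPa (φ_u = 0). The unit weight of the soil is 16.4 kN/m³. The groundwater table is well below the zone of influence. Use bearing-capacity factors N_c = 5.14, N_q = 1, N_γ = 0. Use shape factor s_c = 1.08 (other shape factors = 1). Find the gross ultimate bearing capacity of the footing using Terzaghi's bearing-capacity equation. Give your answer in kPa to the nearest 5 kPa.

Effective surcharge at the founding depth q = γ·D_f = 16.4 × 0.62 = 10.168 kPa.
q_ult = c·N_c·s_c + q·N_q
     = 132.7 × 5.14 × 1.08 + 10.168 × 1
     = 736.64 + 10.168 = 746.81 kPa.

q_ult ≈ 745 kPa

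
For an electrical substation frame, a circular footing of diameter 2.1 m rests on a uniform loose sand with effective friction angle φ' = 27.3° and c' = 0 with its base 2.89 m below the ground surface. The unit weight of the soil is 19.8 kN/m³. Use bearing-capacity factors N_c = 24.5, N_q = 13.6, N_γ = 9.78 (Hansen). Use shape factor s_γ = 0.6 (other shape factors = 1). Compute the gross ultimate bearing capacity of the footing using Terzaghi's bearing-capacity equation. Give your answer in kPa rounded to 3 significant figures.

q_ult ≈ 900 kPa

q = γ·D_f = 19.8 × 2.89 = 57.222 kPa.
q·N_q = 57.222 × 13.6 = 778.22 kPa
0.5·γ·B·N_γ·s_γ = 0.5 × 19.8 × 2.1 × 9.78 × 0.6 = 122 kPa
q_ult = 778.22 + 122 = 900.21 kPa.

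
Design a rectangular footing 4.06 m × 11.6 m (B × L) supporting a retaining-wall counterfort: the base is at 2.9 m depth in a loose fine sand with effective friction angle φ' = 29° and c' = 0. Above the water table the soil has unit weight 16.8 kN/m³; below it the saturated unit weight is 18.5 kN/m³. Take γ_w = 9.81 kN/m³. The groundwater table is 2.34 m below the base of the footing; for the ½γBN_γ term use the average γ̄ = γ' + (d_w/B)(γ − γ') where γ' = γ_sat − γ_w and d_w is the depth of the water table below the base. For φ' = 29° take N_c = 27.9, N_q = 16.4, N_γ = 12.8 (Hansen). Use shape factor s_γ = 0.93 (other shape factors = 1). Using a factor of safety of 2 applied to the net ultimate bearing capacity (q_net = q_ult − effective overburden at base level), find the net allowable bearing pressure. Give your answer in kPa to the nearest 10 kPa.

q = γ·D_f = 16.8 × 2.9 = 48.72 kPa.
γ' = 8.69 kN/m³; averaging over the depth B below the base, γ̄ = γ' + (d_w/B)(γ − γ') = 13.364 kN/m³.
q·N_q = 48.72 × 16.4 = 799.01 kPa
0.5·γ·B·N_γ·s_γ = 0.5 × 13.364 × 4.06 × 12.8 × 0.93 = 322.95 kPa
q_ult = 799.01 + 322.95 = 1122 kPa.
Net ultimate: q_net = 1122 − 48.72 = 1073.2 kPa.
q_all(net) = 1073.2 / 2 = 536.62 kPa.

q_all(net) ≈ 540 kPa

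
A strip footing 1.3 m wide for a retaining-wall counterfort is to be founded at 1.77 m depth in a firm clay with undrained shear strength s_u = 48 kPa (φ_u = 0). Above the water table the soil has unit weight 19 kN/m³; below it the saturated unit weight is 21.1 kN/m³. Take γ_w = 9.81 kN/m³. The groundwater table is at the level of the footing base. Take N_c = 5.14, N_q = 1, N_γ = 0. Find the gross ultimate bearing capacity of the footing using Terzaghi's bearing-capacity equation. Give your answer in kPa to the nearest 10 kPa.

q_ult ≈ 280 kPa

Overburden at base level: q = 19 × 1.77 = 33.63 kPa.
Cohesion term c·N_c = 48 × 5.14 = 246.72 kPa; surcharge term q·N_q = 33.63 × 1 = 33.63 kPa.
q_ult = 246.72 + 33.63 = 280.35 kPa.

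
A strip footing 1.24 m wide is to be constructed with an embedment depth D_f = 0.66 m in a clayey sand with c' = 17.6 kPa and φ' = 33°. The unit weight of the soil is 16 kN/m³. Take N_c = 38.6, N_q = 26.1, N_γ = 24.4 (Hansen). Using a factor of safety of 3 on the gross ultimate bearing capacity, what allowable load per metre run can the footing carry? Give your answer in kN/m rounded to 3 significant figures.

≈ 495 kN/m

q = γ·D_f = 16 × 0.66 = 10.56 kPa.
c·N_c = 17.6 × 38.6 = 679.36 kPa
q·N_q = 10.56 × 26.1 = 275.62 kPa
0.5·γ·B·N_γ = 0.5 × 16 × 1.24 × 24.4 = 242.05 kPa
q_ult = 679.36 + 275.62 + 242.05 = 1197 kPa.
Gross allowable pressure q_all = 1197 / 3 = 399.01 kPa.
Allowable wall load = q_all × B = 399.01 × 1.24 = 494.77 kN per metre run.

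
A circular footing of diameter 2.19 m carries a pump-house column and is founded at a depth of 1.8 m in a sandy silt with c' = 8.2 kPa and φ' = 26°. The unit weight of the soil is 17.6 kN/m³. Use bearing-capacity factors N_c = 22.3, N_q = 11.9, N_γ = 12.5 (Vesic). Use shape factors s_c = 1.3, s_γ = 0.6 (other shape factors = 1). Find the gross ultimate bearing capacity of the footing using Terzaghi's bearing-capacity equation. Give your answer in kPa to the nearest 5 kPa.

q_ult ≈ 760 kPa

Effective surcharge at the founding depth q = γ·D_f = 17.6 × 1.8 = 31.68 kPa.
q_ult = c·N_c·s_c + q·N_q + 0.5·γ·B·N_γ·s_γ
     = 8.2 × 22.3 × 1.3 + 31.68 × 11.9 + 0.5 × 17.6 × 2.19 × 12.5 × 0.6
     = 237.72 + 376.99 + 144.54 = 759.25 kPa.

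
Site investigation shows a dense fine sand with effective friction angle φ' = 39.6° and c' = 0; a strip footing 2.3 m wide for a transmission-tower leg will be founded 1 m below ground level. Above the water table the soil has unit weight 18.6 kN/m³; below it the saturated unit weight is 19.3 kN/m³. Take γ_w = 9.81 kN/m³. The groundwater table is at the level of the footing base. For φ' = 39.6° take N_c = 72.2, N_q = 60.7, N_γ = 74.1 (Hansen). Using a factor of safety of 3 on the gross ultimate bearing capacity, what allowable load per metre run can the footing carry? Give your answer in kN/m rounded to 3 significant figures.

≈ 1490 kN/m

q = γ·D_f = 18.6 × 1 = 18.6 kPa.
For the ½γBN_γ term take γ' = 19.3 − 9.81 = 9.49 kN/m³ (soil below base is submerged).
q·N_q = 18.6 × 60.7 = 1129 kPa
0.5·γ·B·N_γ = 0.5 × 9.49 × 2.3 × 74.1 = 808.69 kPa
q_ult = 1129 + 808.69 = 1937.7 kPa.
Gross allowable pressure q_all = 1937.7 / 3 = 645.9 kPa.
Allowable wall load = q_all × B = 645.9 × 2.3 = 1485.6 kN per metre run.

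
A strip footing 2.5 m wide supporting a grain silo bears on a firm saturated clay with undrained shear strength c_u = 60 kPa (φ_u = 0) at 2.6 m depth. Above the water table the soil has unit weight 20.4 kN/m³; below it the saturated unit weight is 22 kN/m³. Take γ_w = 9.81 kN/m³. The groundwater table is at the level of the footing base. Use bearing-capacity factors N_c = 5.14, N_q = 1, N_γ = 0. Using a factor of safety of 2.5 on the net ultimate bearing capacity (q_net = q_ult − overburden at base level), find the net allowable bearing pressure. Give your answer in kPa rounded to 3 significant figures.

q_all(net) ≈ 123 kPa

q = γ·D_f = 20.4 × 2.6 = 53.04 kPa.
c·N_c = 60 × 5.14 = 308.4 kPa
q·N_q = 53.04 × 1 = 53.04 kPa
q_ult = 308.4 + 53.04 = 361.44 kPa.
q_net = 361.44 − 53.04 = 308.4 kPa.
q_all(net) = 308.4 / 2.5 = 123.36 kPa.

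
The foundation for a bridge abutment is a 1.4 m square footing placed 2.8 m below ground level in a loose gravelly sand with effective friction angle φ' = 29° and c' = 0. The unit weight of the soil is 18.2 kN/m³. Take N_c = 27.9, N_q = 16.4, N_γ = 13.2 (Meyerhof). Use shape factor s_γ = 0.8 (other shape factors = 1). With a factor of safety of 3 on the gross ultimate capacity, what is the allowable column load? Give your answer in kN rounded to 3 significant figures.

P_all ≈ 634 kN

q = γ·D_f = 18.2 × 2.8 = 50.96 kPa.
q·N_q = 50.96 × 16.4 = 835.74 kPa
0.5·γ·B·N_γ·s_γ = 0.5 × 18.2 × 1.4 × 13.2 × 0.8 = 134.53 kPa
q_ult = 835.74 + 134.53 = 970.28 kPa.
Gross allowable pressure q_all = 970.28 / 3 = 323.43 kPa.
Footing area = 1.96 m², so allowable column load = 323.43 × 1.96 = 633.92 kN.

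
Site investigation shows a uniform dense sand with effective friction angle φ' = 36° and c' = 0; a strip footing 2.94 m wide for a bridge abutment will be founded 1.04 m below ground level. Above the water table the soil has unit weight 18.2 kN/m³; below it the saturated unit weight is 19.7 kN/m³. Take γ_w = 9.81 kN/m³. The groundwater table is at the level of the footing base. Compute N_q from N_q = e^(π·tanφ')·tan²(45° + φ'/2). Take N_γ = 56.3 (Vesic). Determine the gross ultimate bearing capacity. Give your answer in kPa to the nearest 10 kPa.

tan36° = 0.7265, so N_q = e^(π×0.7265)·tan²(63°) = 9.801 × 3.852 = 37.75.
q = γ·D_f = 18.2 × 1.04 = 18.928 kPa.
For the ½γBN_γ term take γ' = 19.7 − 9.81 = 9.89 kN/m³ (soil below base is submerged).
q·N_q = 18.928 × 37.752 = 714.58 kPa
0.5·γ·B·N_γ = 0.5 × 9.89 × 2.94 × 56.3 = 818.51 kPa
q_ult = 714.58 + 818.51 = 1533.1 kPa.

q_ult ≈ 1530 kPa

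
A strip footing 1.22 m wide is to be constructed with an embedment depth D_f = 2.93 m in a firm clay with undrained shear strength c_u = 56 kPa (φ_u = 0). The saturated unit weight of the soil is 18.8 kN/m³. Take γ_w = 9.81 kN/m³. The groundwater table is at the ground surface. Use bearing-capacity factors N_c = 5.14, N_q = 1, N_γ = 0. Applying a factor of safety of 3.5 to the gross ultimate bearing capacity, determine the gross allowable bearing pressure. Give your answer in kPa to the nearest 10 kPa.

Water table at ground surface, so effective unit weight γ' = 18.8 − 9.81 = 8.99 kN/m³ is used throughout; overburden q = 8.99 × 2.93 = 26.341 kPa.
Cohesion term c·N_c = 56 × 5.14 = 287.84 kPa; surcharge term q·N_q = 26.341 × 1 = 26.341 kPa.
q_ult = 287.84 + 26.341 = 314.18 kPa.
q_all = q_ult / FS = 314.18 / 3.5 = 89.766 kPa.

q_all ≈ 90 kPa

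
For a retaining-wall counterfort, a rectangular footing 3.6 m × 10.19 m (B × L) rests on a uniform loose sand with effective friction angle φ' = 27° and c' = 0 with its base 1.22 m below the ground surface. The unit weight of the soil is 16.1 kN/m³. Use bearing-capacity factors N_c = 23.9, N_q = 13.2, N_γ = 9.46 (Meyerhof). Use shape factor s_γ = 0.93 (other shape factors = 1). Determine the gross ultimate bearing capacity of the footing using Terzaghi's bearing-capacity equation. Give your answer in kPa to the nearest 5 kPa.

q = γ·D_f = 16.1 × 1.22 = 19.642 kPa.
q·N_q = 19.642 × 13.2 = 259.27 kPa
0.5·γ·B·N_γ·s_γ = 0.5 × 16.1 × 3.6 × 9.46 × 0.93 = 254.96 kPa
q_ult = 259.27 + 254.96 = 514.23 kPa.

q_ult ≈ 515 kPa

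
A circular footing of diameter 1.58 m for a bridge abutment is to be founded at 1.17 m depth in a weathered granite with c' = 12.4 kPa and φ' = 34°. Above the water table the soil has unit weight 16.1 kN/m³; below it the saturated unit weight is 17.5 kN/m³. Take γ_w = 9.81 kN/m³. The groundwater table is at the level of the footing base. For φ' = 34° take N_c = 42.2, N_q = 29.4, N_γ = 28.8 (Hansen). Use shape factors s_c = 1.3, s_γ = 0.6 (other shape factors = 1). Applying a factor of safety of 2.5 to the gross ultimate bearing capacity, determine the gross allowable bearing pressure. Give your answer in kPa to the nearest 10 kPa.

Effective surcharge at the founding depth q = γ·D_f = 16.1 × 1.17 = 18.837 kPa.
The water table coincides with the base, so in the self-weight term γ → γ' = 7.69 kN/m³.
q_ult = c·N_c·s_c + q·N_q + 0.5·γ·B·N_γ·s_γ
     = 12.4 × 42.2 × 1.3 + 18.837 × 29.4 + 0.5 × 7.69 × 1.58 × 28.8 × 0.6
     = 680.26 + 553.81 + 104.98 = 1339 kPa.
q_all = q_ult / FS = 1339 / 2.5 = 535.62 kPa.

q_all ≈ 540 kPa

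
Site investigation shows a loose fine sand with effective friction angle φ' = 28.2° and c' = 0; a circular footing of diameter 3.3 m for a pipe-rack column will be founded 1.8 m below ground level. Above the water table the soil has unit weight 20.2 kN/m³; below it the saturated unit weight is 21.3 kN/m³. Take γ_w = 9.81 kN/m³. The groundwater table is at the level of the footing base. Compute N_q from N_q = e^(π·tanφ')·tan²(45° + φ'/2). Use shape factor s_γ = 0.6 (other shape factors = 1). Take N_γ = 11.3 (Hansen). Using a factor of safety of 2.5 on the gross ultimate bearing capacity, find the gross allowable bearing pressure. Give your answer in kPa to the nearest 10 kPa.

N_q = e^(π·tan28.2°)·tan²(59.1°) = 15.05.
Overburden at base level: q = 20.2 × 1.8 = 36.36 kPa.
Below the base the soil is submerged, so the ½γBN_γ term uses γ' = 21.3 − 9.81 = 11.49 kN/m³.
Surcharge term q·N_q = 36.36 × 15.047 = 547.12 kPa; self-weight term 0.5·γ·B·N_γ·s_γ = 0.5 × 11.49 × 3.3 × 11.3 × 0.6 = 128.54 kPa.
q_ult = 547.12 + 128.54 = 675.66 kPa.
q_all = 675.66 / 2.5 = 270.27 kPa.

q_all ≈ 270 kPa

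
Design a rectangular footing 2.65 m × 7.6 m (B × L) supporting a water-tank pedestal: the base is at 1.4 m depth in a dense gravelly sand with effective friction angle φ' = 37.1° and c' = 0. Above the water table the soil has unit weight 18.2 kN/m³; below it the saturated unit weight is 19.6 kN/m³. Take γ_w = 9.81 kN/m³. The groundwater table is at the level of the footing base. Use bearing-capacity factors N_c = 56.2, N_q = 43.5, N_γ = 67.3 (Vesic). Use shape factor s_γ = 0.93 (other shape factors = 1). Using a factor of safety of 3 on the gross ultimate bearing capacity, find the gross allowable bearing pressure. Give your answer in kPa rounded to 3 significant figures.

q_all ≈ 640 kPa

q = γ·D_f = 18.2 × 1.4 = 25.48 kPa.
For the ½γBN_γ term take γ' = 19.6 − 9.81 = 9.79 kN/m³ (soil below base is submerged).
q·N_q = 25.48 × 43.5 = 1108.4 kPa
0.5·γ·B·N_γ·s_γ = 0.5 × 9.79 × 2.65 × 67.3 × 0.93 = 811.89 kPa
q_ult = 1108.4 + 811.89 = 1920.3 kPa.
q_all = 1920.3 / 3 = 640.09 kPa.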